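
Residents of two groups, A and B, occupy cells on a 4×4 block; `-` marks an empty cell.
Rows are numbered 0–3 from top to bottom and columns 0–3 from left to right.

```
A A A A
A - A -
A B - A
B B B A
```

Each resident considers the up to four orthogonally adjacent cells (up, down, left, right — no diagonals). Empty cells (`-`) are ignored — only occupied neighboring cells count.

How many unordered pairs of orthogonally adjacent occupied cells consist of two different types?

3

Scan each occupied cell's neighbors to the right and below so each pair is counted once.
Row 0: A(0,0)–A(0,1)= A(0,0)–A(1,0)= A(0,1)–A(0,2)= A(0,2)–A(0,3)= A(0,2)–A(1,2)=  → 0/5 unlike.
Row 1: A(1,0)–A(2,0)=  → 0/1 unlike.
Row 2: A(2,0)–B(2,1)≠ A(2,0)–B(3,0)≠ B(2,1)–B(3,1)= A(2,3)–A(3,3)=  → 2/4 unlike.
Row 3: B(3,0)–B(3,1)= B(3,1)–B(3,2)= B(3,2)–A(3,3)≠  → 1/3 unlike.
Total adjacent occupied pairs: 13; unlike-type pairs: 3.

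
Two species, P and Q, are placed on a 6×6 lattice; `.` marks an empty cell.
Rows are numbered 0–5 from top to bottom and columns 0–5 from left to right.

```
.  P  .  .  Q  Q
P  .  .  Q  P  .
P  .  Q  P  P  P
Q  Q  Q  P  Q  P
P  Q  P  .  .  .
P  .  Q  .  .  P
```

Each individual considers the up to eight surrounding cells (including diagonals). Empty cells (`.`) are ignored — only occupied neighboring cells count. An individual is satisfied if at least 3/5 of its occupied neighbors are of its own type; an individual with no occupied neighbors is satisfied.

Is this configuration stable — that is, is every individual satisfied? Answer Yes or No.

No

Row 0: (0,1)P 1/1 satisfied · (0,4)Q 2/3 satisfied · (0,5)Q 1/2 not
Row 1: (1,0)P 2/2 satisfied · (1,3)Q 2/5 not · (1,4)P 3/6 not
Row 2: (2,0)P 1/3 not · (2,2)Q 3/5 satisfied · (2,3)P 3/7 not · (2,4)P 5/7 satisfied · (2,5)P 3/4 satisfied
Row 3: (3,0)Q 2/4 not · (3,1)Q 4/7 not · (3,2)Q 3/6 not · (3,3)P 3/6 not · (3,4)Q 0/5 not · (3,5)P 2/3 satisfied
Row 4: (4,0)P 1/4 not · (4,1)Q 4/7 not · (4,2)P 1/5 not
Row 5: (5,0)P 1/2 not · (5,2)Q 1/2 not · (5,5)P 0/0 satisfied
For instance (0,5) has only 1/2 same-type neighbors, below 3/5.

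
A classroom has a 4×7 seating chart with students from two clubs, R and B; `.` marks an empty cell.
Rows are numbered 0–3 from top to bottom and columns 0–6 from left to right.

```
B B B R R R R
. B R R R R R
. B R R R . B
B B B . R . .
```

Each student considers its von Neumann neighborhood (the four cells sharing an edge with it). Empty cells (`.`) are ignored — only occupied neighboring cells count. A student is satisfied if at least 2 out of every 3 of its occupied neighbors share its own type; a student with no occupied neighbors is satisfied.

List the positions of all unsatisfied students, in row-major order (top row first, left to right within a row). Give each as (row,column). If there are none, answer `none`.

(0,0)B 1/1 ✓
(0,1)B 3/3 ✓
(0,2)B 1/3 ✗
(0,3)R 2/3 ✓
(0,4)R 3/3 ✓
(0,5)R 3/3 ✓
(0,6)R 2/2 ✓
(1,1)B 2/3 ✓
(1,2)R 2/4 ✗
(1,3)R 4/4 ✓
(1,4)R 4/4 ✓
(1,5)R 3/3 ✓
(1,6)R 2/3 ✓
(2,1)B 2/3 ✓
(2,2)R 2/4 ✗
(2,3)R 3/3 ✓
(2,4)R 3/3 ✓
(2,6)B 0/1 ✗
(3,0)B 1/1 ✓
(3,1)B 3/3 ✓
(3,2)B 1/2 ✗
(3,4)R 1/1 ✓

(0,2), (1,2), (2,2), (2,6), (3,2)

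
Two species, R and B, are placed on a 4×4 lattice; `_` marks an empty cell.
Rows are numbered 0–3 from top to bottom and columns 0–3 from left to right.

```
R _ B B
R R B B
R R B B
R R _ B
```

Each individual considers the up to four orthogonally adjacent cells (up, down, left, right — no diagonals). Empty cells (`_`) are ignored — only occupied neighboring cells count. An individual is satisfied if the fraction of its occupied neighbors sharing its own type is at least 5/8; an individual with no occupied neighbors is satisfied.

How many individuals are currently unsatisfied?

0

Row 0: (0,0)R 1/1 ok · (0,2)B 2/2 ok · (0,3)B 2/2 ok
Row 1: (1,0)R 3/3 ok · (1,1)R 2/3 ok · (1,2)B 3/4 ok · (1,3)B 3/3 ok
Row 2: (2,0)R 3/3 ok · (2,1)R 3/4 ok · (2,2)B 2/3 ok · (2,3)B 3/3 ok
Row 3: (3,0)R 2/2 ok · (3,1)R 2/2 ok · (3,3)B 1/1 ok
Every one meets the threshold.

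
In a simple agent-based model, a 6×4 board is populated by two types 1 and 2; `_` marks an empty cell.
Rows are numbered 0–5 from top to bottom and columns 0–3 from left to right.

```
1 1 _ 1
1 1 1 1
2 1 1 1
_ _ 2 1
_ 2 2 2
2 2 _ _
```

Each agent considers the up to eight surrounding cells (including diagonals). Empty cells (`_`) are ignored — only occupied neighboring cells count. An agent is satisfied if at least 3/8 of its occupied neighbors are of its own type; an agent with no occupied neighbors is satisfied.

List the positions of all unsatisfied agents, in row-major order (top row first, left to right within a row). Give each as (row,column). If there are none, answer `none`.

(0,0)1 3/3 ok
(0,1)1 4/4 ok
(0,3)1 2/2 ok
(1,0)1 4/5 ok
(1,1)1 6/7 ok
(1,2)1 7/7 ok
(1,3)1 4/4 ok
(2,0)2 0/3 unhappy
(2,1)1 4/6 ok
(2,2)1 6/7 ok
(2,3)1 4/5 ok
(3,2)2 3/7 ok
(3,3)1 2/5 ok
(4,1)2 4/4 ok
(4,2)2 4/5 ok
(4,3)2 2/3 ok
(5,0)2 2/2 ok
(5,1)2 3/3 ok

(2,0)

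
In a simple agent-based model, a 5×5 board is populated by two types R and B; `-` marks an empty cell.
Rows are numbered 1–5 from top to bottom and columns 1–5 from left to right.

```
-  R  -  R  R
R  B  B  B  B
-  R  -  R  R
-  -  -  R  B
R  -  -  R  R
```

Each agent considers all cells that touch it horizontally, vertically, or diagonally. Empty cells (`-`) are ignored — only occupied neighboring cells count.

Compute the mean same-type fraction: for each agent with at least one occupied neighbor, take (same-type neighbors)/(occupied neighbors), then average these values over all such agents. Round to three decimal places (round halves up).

0.393

Row 1: (1,2)R 1/3 · (1,4)R 1/4 · (1,5)R 1/3
Row 2: (2,1)R 2/3 · (2,2)B 1/4 · (2,3)B 2/6 · (2,4)B 2/6 · (2,5)B 1/5
Row 3: (3,2)R 1/3 · (3,4)R 2/6 · (3,5)R 2/5
Row 4: (4,4)R 4/5 · (4,5)B 0/5
Row 5: (5,1)R — no occupied neighbors · (5,4)R 2/3 · (5,5)R 2/3
Sum over 15 agents: 1/3 + 1/4 + 1/3 + 2/3 + 1/4 + 2/6 + 2/6 + 1/5 + 1/3 + 2/6 + 2/5 + 4/5 + 0/5 + 2/3 + 2/3 = 59/10; mean = 59/10 ÷ 15 = 59/150 = 0.393333… → 0.393.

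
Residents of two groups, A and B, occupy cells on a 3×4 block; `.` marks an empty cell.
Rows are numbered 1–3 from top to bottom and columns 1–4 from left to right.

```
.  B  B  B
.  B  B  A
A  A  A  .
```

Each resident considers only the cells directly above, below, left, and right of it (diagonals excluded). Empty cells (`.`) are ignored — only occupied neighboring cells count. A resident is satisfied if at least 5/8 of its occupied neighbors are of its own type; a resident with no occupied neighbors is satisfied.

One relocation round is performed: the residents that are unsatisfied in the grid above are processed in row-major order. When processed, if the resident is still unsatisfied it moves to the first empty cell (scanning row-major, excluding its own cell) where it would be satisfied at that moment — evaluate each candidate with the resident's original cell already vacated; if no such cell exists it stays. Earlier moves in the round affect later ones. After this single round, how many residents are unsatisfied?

Initially unsatisfied (in order): (1,4), (2,3), (2,4), (3,3).
  (1,4) → (1,1).
  (2,3) → (2,1).
  (2,4): now satisfied by earlier moves; stays.
  (3,3): now satisfied by earlier moves; stays.
Resulting grid:
B B B .
B B . A
A A A .
Unsatisfied now: (3,1).

1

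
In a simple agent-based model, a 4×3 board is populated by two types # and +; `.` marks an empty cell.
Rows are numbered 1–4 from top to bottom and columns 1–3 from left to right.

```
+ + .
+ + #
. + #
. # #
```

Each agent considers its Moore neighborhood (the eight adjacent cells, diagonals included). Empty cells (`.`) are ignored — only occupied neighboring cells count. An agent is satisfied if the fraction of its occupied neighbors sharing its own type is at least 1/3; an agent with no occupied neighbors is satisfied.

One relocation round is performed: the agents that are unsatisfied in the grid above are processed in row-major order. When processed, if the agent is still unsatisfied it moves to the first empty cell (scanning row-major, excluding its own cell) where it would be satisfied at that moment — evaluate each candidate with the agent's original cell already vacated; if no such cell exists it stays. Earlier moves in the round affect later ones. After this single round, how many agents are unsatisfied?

0

Initially unsatisfied (in order): (2,3).
  (2,3) → (4,1).
Resulting grid:
+ + .
+ + .
. + #
# # #
All satisfied now.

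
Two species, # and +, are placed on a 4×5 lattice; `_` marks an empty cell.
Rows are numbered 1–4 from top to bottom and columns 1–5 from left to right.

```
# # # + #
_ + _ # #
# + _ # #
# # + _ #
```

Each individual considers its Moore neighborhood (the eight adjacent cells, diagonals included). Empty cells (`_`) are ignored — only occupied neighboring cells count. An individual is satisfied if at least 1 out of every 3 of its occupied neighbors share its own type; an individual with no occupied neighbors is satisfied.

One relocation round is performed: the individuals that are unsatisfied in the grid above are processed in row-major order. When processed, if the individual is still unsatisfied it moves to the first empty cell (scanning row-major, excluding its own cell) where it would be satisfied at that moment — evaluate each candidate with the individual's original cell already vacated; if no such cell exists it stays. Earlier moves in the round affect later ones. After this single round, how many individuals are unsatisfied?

Initially unsatisfied (in order): (1,4), (2,2).
  (1,4) → (2,1).
  (2,2): now satisfied by earlier moves; stays.
Resulting grid:
# # # _ #
+ + _ # #
# + _ # #
# # + _ #
All satisfied now.

0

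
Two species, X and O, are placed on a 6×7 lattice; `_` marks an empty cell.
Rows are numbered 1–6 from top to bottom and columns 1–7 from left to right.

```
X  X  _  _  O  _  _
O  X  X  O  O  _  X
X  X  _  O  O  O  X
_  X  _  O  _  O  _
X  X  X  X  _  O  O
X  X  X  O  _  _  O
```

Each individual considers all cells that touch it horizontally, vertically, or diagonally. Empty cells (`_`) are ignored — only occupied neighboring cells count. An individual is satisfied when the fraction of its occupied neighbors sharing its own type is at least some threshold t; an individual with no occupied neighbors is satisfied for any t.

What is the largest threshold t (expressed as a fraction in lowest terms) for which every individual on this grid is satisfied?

Row 1: (1,1)X 2/3 · (1,2)X 3/4 · (1,5)O 2/2
Row 2: (2,1)O 0/5 · (2,2)X 5/6 · (2,3)X 3/5 · (2,4)O 4/5 · (2,5)O 5/5 · (2,7)X 1/2
Row 3: (3,1)X 3/4 · (3,2)X 4/5 · (3,4)O 4/5 · (3,5)O 6/6 · (3,6)O 3/5 · (3,7)X 1/3
Row 4: (4,2)X 5/5 · (4,4)O 2/4 · (4,6)O 4/5
Row 5: (5,1)X 4/4 · (5,2)X 6/6 · (5,3)X 5/7 · (5,4)X 2/4 · (5,6)O 3/3 · (5,7)O 3/3
Row 6: (6,1)X 3/3 · (6,2)X 5/5 · (6,3)X 4/5 · (6,4)O 0/3 · (6,7)O 2/2
The smallest same-type fraction is 0/5 at (2,1), which reduces to 0/1. Any threshold above that leaves this individual unsatisfied.

0/1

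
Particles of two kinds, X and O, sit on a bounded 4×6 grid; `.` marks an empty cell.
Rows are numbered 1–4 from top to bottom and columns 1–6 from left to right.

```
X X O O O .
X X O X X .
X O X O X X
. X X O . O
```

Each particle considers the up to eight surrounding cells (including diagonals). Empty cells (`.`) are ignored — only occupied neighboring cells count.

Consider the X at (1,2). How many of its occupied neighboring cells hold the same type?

3

Occupied neighbors of (1,2): (1,1)=X, (1,3)=O, (2,1)=X, (2,2)=X, (2,3)=O.
Same type (X): 3 of 5.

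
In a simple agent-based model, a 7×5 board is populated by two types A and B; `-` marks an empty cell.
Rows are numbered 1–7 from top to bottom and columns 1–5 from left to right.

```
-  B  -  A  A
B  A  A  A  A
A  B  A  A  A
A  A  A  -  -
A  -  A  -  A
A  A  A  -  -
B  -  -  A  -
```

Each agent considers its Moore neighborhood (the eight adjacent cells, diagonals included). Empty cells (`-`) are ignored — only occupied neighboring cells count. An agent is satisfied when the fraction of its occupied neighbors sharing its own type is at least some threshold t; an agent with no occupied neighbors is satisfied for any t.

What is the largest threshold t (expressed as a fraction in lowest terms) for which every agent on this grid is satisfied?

(1,2)B 1/3
(1,4)A 4/4
(1,5)A 3/3
(2,1)B 2/4
(2,2)A 3/6
(2,3)A 5/7
(2,4)A 7/7
(2,5)A 5/5
(3,1)A 3/5
(3,2)B 1/8
(3,3)A 6/7
(3,4)A 6/6
(3,5)A 3/3
(4,1)A 3/4
(4,2)A 6/7
(4,3)A 4/5
(5,1)A 4/4
(5,3)A 4/4
(5,5)A — no occupied neighbors
(6,1)A 2/3
(6,2)A 4/5
(6,3)A 3/3
(7,1)B 0/2
(7,4)A 1/1
The smallest same-type fraction is 0/2 at (7,1), which reduces to 0/1. Any threshold above that leaves this agent unsatisfied.

0/1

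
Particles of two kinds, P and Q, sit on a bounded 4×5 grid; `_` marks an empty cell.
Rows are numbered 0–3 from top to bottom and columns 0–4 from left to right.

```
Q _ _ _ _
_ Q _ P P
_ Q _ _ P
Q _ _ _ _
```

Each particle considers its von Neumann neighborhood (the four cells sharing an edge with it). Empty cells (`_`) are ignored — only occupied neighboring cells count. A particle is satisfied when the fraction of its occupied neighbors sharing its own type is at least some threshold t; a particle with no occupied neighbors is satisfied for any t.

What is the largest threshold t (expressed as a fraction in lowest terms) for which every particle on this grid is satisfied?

Row 0: (0,0)Q — no occupied neighbors
Row 1: (1,1)Q 1/1 · (1,3)P 1/1 · (1,4)P 2/2
Row 2: (2,1)Q 1/1 · (2,4)P 1/1
Row 3: (3,0)Q — no occupied neighbors
The smallest same-type fraction is 1/1 at (1,1), which reduces to 1/1. Any threshold above that leaves this particle unsatisfied.

1/1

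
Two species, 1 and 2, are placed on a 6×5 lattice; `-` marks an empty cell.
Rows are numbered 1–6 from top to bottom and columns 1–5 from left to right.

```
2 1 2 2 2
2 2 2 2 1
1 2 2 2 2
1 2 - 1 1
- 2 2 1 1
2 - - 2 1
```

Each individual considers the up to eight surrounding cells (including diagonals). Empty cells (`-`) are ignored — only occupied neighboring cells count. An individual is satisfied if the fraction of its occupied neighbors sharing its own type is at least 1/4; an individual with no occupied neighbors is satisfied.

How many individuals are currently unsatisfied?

Row 1: (1,1)2 2/3 satisfied · (1,2)1 0/5 not · (1,3)2 4/5 satisfied · (1,4)2 4/5 satisfied · (1,5)2 2/3 satisfied
Row 2: (2,1)2 3/5 satisfied · (2,2)2 6/8 satisfied · (2,3)2 7/8 satisfied · (2,4)2 7/8 satisfied · (2,5)1 0/5 not
Row 3: (3,1)1 1/5 not · (3,2)2 5/7 satisfied · (3,3)2 6/7 satisfied · (3,4)2 4/7 satisfied · (3,5)2 2/5 satisfied
Row 4: (4,1)1 1/4 satisfied · (4,2)2 4/6 satisfied · (4,4)1 3/7 satisfied · (4,5)1 3/5 satisfied
Row 5: (5,2)2 3/4 satisfied · (5,3)2 3/5 satisfied · (5,4)1 4/6 satisfied · (5,5)1 4/5 satisfied
Row 6: (6,1)2 1/1 satisfied · (6,4)2 1/4 satisfied · (6,5)1 2/3 satisfied
Unsatisfied: (1,2), (2,5), (3,1) — 3 in total.

3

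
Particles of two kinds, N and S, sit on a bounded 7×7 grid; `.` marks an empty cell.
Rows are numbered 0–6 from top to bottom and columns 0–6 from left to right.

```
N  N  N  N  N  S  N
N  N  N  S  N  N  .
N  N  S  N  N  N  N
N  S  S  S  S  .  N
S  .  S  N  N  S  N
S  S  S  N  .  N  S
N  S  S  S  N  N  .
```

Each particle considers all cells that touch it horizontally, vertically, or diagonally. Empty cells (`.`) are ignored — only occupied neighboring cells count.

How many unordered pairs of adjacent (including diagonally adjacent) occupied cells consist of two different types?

Scan each occupied cell's neighbors to the right and below (and the two forward diagonals) so each pair is counted once.
From row 0: 7 unlike of 23 pairs (running 7/23).
From row 1: 6 unlike of 22 pairs (running 13/45).
From row 2: 11 unlike of 22 pairs (running 24/67).
From row 3: 8 unlike of 17 pairs (running 32/84).
From row 4: 7 unlike of 17 pairs (running 39/101).
From row 5: 7 unlike of 18 pairs (running 46/119).
From row 6: 2 unlike of 5 pairs (running 48/124).
Total adjacent occupied pairs: 124; unlike-type pairs: 48.

48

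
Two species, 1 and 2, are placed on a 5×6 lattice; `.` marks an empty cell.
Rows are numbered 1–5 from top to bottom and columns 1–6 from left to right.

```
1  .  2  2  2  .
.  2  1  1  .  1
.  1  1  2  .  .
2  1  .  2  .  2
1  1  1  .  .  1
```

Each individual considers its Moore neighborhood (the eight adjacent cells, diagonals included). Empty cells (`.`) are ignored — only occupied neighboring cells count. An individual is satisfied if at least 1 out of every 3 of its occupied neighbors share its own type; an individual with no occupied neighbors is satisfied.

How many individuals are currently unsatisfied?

7

(1,1)1 0/1 not
(1,3)2 2/4 satisfied
(1,4)2 2/4 satisfied
(1,5)2 1/3 satisfied
(2,2)2 1/5 not
(2,3)1 3/7 satisfied
(2,4)1 2/6 satisfied
(2,6)1 0/1 not
(3,2)1 3/5 satisfied
(3,3)1 4/7 satisfied
(3,4)2 1/4 not
(4,1)2 0/4 not
(4,2)1 5/6 satisfied
(4,4)2 1/3 satisfied
(4,6)2 0/1 not
(5,1)1 2/3 satisfied
(5,2)1 3/4 satisfied
(5,3)1 2/3 satisfied
(5,6)1 0/1 not
Unsatisfied: (1,1), (2,2), (2,6), (3,4), (4,1), (4,6), (5,6) — 7 in total.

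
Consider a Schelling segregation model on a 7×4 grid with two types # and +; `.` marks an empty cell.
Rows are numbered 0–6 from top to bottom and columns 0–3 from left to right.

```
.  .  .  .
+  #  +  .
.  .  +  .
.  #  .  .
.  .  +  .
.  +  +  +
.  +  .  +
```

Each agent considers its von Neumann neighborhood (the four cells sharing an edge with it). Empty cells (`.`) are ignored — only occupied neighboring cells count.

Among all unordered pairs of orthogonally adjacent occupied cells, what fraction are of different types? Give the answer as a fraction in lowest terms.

1/4

Scan each occupied cell's neighbors to the right and below so each pair is counted once.
From row 1: 2 unlike of 3 pairs (running 2/3).
From row 4: 0 unlike of 1 pairs (running 2/4).
From row 5: 0 unlike of 4 pairs (running 2/8).
Total adjacent occupied pairs: 8; unlike-type pairs: 2.
2/8 reduces to 1/4.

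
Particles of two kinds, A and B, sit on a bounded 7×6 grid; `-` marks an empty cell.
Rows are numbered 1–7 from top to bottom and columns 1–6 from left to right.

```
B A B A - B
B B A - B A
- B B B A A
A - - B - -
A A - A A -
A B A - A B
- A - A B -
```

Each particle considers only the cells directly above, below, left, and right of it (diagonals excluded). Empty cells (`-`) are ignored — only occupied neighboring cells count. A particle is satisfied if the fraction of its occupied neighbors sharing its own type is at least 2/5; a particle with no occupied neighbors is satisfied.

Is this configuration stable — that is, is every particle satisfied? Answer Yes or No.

(1,1)B 1/2 satisfied
(1,2)A 0/3 not
(1,3)B 0/3 not
(1,4)A 0/1 not
(1,6)B 0/1 not
(2,1)B 2/2 satisfied
(2,2)B 2/4 satisfied
(2,3)A 0/3 not
(2,5)B 0/2 not
(2,6)A 1/3 not
(3,2)B 2/2 satisfied
(3,3)B 2/3 satisfied
(3,4)B 2/3 satisfied
(3,5)A 1/3 not
(3,6)A 2/2 satisfied
(4,1)A 1/1 satisfied
(4,4)B 1/2 satisfied
(5,1)A 3/3 satisfied
(5,2)A 1/2 satisfied
(5,4)A 1/2 satisfied
(5,5)A 2/2 satisfied
(6,1)A 1/2 satisfied
(6,2)B 0/4 not
(6,3)A 0/1 not
(6,5)A 1/3 not
(6,6)B 0/1 not
(7,2)A 0/1 not
(7,4)A 0/1 not
(7,5)B 0/2 not
For instance (1,2) has only 0/3 same-type neighbors, below 2/5.

No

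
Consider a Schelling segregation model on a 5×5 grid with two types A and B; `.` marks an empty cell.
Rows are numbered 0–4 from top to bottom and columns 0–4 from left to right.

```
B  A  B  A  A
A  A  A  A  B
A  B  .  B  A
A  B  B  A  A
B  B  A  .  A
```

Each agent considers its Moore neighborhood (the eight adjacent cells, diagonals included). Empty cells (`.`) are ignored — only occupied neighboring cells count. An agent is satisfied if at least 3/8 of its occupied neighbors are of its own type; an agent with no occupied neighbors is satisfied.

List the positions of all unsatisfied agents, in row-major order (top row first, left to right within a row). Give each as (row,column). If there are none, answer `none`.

(0,0)B 0/3 ✗
(0,1)A 3/5 ✓
(0,2)B 0/5 ✗
(0,3)A 3/5 ✓
(0,4)A 2/3 ✓
(1,0)A 3/5 ✓
(1,1)A 4/7 ✓
(1,2)A 4/7 ✓
(1,3)A 4/7 ✓
(1,4)B 1/5 ✗
(2,0)A 3/5 ✓
(2,1)B 2/7 ✗
(2,3)B 2/7 ✗
(2,4)A 3/5 ✓
(3,0)A 1/5 ✗
(3,1)B 4/7 ✓
(3,2)B 4/6 ✓
(3,3)A 4/6 ✓
(3,4)A 3/4 ✓
(4,0)B 2/3 ✓
(4,1)B 3/5 ✓
(4,2)A 1/4 ✗
(4,4)A 2/2 ✓

(0,0), (0,2), (1,4), (2,1), (2,3), (3,0), (4,2)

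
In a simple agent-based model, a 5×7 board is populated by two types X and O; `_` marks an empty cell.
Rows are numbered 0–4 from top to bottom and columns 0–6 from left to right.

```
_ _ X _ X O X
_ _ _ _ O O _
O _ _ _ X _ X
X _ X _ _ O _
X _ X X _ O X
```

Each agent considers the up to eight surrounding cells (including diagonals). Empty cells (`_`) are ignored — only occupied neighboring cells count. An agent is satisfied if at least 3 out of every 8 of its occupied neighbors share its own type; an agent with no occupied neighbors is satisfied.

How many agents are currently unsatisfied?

Row 0: (0,2)X 0/0 ✓ · (0,4)X 0/3 ✗ · (0,5)O 2/4 ✓ · (0,6)X 0/2 ✗
Row 1: (1,4)O 2/4 ✓ · (1,5)O 2/6 ✗
Row 2: (2,0)O 0/1 ✗ · (2,4)X 0/3 ✗ · (2,6)X 0/2 ✗
Row 3: (3,0)X 1/2 ✓ · (3,2)X 2/2 ✓ · (3,5)O 1/4 ✗
Row 4: (4,0)X 1/1 ✓ · (4,2)X 2/2 ✓ · (4,3)X 2/2 ✓ · (4,5)O 1/2 ✓ · (4,6)X 0/2 ✗
Unsatisfied: (0,4), (0,6), (1,5), (2,0), (2,4), (2,6), (3,5), (4,6) — 8 in total.

8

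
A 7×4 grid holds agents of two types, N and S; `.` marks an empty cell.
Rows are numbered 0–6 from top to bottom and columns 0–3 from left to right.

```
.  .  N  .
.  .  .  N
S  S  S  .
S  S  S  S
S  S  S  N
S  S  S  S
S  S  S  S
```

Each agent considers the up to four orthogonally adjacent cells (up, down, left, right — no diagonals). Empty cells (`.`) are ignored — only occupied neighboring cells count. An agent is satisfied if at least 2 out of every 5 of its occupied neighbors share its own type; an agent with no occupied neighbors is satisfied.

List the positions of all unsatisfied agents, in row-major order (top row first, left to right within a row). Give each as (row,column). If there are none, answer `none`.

(4,3)

(0,2)N 0/0 satisfied
(1,3)N 0/0 satisfied
(2,0)S 2/2 satisfied
(2,1)S 3/3 satisfied
(2,2)S 2/2 satisfied
(3,0)S 3/3 satisfied
(3,1)S 4/4 satisfied
(3,2)S 4/4 satisfied
(3,3)S 1/2 satisfied
(4,0)S 3/3 satisfied
(4,1)S 4/4 satisfied
(4,2)S 3/4 satisfied
(4,3)N 0/3 not
(5,0)S 3/3 satisfied
(5,1)S 4/4 satisfied
(5,2)S 4/4 satisfied
(5,3)S 2/3 satisfied
(6,0)S 2/2 satisfied
(6,1)S 3/3 satisfied
(6,2)S 3/3 satisfied
(6,3)S 2/2 satisfied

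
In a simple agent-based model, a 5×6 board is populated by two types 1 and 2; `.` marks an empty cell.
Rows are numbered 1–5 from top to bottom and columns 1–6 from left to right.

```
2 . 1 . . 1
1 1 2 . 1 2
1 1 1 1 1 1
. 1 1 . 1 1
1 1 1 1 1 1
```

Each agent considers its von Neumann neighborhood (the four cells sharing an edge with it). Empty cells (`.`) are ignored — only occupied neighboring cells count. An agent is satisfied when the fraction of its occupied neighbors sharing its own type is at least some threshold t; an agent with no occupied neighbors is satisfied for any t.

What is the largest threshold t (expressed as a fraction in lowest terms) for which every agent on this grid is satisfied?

Row 1: (1,1)2 0/1 · (1,3)1 0/1 · (1,6)1 0/1
Row 2: (2,1)1 2/3 · (2,2)1 2/3 · (2,3)2 0/3 · (2,5)1 1/2 · (2,6)2 0/3
Row 3: (3,1)1 2/2 · (3,2)1 4/4 · (3,3)1 3/4 · (3,4)1 2/2 · (3,5)1 4/4 · (3,6)1 2/3
Row 4: (4,2)1 3/3 · (4,3)1 3/3 · (4,5)1 3/3 · (4,6)1 3/3
Row 5: (5,1)1 1/1 · (5,2)1 3/3 · (5,3)1 3/3 · (5,4)1 2/2 · (5,5)1 3/3 · (5,6)1 2/2
The smallest same-type fraction is 0/1 at (1,1), which reduces to 0/1. Any threshold above that leaves this agent unsatisfied.

0/1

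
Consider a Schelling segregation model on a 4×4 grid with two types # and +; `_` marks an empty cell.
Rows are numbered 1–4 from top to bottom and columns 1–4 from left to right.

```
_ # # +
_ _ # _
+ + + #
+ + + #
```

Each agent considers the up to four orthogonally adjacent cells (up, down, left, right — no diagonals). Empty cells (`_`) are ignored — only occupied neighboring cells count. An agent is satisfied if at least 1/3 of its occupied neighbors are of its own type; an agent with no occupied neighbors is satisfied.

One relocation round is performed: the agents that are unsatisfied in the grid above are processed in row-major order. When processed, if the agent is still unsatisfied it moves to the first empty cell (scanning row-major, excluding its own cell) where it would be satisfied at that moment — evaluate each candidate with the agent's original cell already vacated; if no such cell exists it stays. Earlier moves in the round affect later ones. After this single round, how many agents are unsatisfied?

Initially unsatisfied (in order): (1,4).
  (1,4) → (2,1).
Resulting grid:
_ # # _
+ _ # _
+ + + #
+ + + #
All satisfied now.

0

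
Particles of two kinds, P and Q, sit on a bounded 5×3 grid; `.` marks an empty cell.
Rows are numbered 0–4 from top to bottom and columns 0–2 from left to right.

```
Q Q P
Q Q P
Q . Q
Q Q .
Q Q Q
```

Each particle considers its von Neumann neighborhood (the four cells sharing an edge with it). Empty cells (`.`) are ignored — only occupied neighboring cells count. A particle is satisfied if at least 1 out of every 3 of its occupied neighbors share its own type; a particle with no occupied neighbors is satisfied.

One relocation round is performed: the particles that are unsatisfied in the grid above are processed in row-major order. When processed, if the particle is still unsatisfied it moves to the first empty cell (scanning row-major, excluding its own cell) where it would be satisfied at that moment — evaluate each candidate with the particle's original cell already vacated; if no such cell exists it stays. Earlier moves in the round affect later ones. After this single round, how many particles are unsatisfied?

0

Initially unsatisfied (in order): (2,2).
  (2,2) → (2,1).
Resulting grid:
Q Q P
Q Q P
Q Q .
Q Q .
Q Q Q
All satisfied now.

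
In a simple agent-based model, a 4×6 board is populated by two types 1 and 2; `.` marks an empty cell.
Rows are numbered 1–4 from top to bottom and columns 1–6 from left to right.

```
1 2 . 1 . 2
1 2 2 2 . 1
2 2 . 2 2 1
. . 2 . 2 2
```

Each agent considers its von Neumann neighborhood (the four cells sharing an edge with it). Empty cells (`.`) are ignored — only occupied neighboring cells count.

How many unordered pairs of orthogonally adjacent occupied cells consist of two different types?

7

Scan each occupied cell's neighbors to the right and below so each pair is counted once.
Row 1: 1(1,1)–2(1,2)≠ 1(1,1)–1(2,1)= 2(1,2)–2(2,2)= 1(1,4)–2(2,4)≠ 2(1,6)–1(2,6)≠  → 3/5 unlike.
Row 2: 1(2,1)–2(2,2)≠ 1(2,1)–2(3,1)≠ 2(2,2)–2(2,3)= 2(2,2)–2(3,2)= 2(2,3)–2(2,4)= 2(2,4)–2(3,4)= 1(2,6)–1(3,6)=  → 2/7 unlike.
Row 3: 2(3,1)–2(3,2)= 2(3,4)–2(3,5)= 2(3,5)–1(3,6)≠ 2(3,5)–2(4,5)= 1(3,6)–2(4,6)≠  → 2/5 unlike.
Row 4: 2(4,5)–2(4,6)=  → 0/1 unlike.
Total adjacent occupied pairs: 18; unlike-type pairs: 7.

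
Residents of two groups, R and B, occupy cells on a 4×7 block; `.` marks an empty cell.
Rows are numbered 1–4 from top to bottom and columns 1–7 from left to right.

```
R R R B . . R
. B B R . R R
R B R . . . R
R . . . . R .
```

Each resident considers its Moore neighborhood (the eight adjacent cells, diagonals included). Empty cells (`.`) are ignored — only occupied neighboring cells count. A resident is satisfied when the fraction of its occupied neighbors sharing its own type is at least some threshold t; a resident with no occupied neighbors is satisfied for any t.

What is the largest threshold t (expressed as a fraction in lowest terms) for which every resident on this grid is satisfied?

(1,1)R 1/2
(1,2)R 2/4
(1,3)R 2/5
(1,4)B 1/3
(1,7)R 2/2
(2,2)B 2/7
(2,3)B 3/7
(2,4)R 2/4
(2,6)R 3/3
(2,7)R 3/3
(3,1)R 1/3
(3,2)B 2/5
(3,3)R 1/4
(3,7)R 3/3
(4,1)R 1/2
(4,6)R 1/1
The smallest same-type fraction is 1/4 at (3,3), which reduces to 1/4. Any threshold above that leaves this resident unsatisfied.

1/4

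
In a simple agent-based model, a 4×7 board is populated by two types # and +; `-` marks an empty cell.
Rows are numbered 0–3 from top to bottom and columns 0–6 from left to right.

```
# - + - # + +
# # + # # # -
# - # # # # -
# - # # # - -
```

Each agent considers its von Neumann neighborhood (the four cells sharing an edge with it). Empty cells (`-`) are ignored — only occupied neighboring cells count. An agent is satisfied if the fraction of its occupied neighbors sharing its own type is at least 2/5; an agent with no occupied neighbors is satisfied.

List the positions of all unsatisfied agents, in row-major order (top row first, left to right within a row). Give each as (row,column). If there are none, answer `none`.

Row 0: (0,0)# 1/1 ok · (0,2)+ 1/1 ok · (0,4)# 1/2 ok · (0,5)+ 1/3 unhappy · (0,6)+ 1/1 ok
Row 1: (1,0)# 3/3 ok · (1,1)# 1/2 ok · (1,2)+ 1/4 unhappy · (1,3)# 2/3 ok · (1,4)# 4/4 ok · (1,5)# 2/3 ok
Row 2: (2,0)# 2/2 ok · (2,2)# 2/3 ok · (2,3)# 4/4 ok · (2,4)# 4/4 ok · (2,5)# 2/2 ok
Row 3: (3,0)# 1/1 ok · (3,2)# 2/2 ok · (3,3)# 3/3 ok · (3,4)# 2/2 ok

(0,5), (1,2)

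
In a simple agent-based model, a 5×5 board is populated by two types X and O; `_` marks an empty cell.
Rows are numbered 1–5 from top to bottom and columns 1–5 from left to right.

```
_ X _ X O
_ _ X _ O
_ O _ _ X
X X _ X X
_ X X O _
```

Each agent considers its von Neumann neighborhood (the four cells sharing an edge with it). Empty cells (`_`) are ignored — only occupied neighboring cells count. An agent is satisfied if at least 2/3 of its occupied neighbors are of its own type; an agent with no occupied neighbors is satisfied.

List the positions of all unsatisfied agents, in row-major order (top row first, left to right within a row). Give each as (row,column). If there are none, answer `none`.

(1,4), (1,5), (2,5), (3,2), (3,5), (4,4), (5,3), (5,4)

Row 1: (1,2)X 0/0 ✓ · (1,4)X 0/1 ✗ · (1,5)O 1/2 ✗
Row 2: (2,3)X 0/0 ✓ · (2,5)O 1/2 ✗
Row 3: (3,2)O 0/1 ✗ · (3,5)X 1/2 ✗
Row 4: (4,1)X 1/1 ✓ · (4,2)X 2/3 ✓ · (4,4)X 1/2 ✗ · (4,5)X 2/2 ✓
Row 5: (5,2)X 2/2 ✓ · (5,3)X 1/2 ✗ · (5,4)O 0/2 ✗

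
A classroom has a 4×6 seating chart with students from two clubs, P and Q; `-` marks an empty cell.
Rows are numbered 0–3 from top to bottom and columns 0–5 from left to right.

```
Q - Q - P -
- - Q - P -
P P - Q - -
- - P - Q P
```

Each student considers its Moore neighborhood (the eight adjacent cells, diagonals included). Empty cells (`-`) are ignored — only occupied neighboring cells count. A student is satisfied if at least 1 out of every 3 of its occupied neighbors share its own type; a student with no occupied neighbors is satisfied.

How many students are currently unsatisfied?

Row 0: (0,0)Q 0/0 satisfied · (0,2)Q 1/1 satisfied · (0,4)P 1/1 satisfied
Row 1: (1,2)Q 2/3 satisfied · (1,4)P 1/2 satisfied
Row 2: (2,0)P 1/1 satisfied · (2,1)P 2/3 satisfied · (2,3)Q 2/4 satisfied
Row 3: (3,2)P 1/2 satisfied · (3,4)Q 1/2 satisfied · (3,5)P 0/1 not
Unsatisfied: (3,5) — 1 in total.

1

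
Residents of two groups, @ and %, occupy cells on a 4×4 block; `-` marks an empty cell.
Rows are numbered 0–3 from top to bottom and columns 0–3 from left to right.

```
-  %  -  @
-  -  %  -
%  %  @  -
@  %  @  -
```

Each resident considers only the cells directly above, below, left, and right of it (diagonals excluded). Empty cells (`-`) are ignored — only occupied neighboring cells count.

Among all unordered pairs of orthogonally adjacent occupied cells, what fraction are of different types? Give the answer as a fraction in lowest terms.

Scan each occupied cell's neighbors to the right and below so each pair is counted once.
From row 1: 1 unlike of 1 pairs (running 1/1).
From row 2: 2 unlike of 5 pairs (running 3/6).
From row 3: 2 unlike of 2 pairs (running 5/8).
Total adjacent occupied pairs: 8; unlike-type pairs: 5.
5/8 is already in lowest terms.

5/8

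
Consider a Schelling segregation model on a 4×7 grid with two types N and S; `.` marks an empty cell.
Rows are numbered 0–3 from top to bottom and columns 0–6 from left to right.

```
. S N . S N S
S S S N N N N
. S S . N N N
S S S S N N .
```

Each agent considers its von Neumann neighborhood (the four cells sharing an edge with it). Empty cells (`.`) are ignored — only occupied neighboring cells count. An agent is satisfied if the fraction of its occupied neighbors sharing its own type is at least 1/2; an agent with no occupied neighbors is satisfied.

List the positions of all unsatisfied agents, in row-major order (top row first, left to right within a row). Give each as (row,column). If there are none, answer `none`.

(0,1)S 1/2 ok
(0,2)N 0/2 unhappy
(0,4)S 0/2 unhappy
(0,5)N 1/3 unhappy
(0,6)S 0/2 unhappy
(1,0)S 1/1 ok
(1,1)S 4/4 ok
(1,2)S 2/4 ok
(1,3)N 1/2 ok
(1,4)N 3/4 ok
(1,5)N 4/4 ok
(1,6)N 2/3 ok
(2,1)S 3/3 ok
(2,2)S 3/3 ok
(2,4)N 3/3 ok
(2,5)N 4/4 ok
(2,6)N 2/2 ok
(3,0)S 1/1 ok
(3,1)S 3/3 ok
(3,2)S 3/3 ok
(3,3)S 1/2 ok
(3,4)N 2/3 ok
(3,5)N 2/2 ok

(0,2), (0,4), (0,5), (0,6)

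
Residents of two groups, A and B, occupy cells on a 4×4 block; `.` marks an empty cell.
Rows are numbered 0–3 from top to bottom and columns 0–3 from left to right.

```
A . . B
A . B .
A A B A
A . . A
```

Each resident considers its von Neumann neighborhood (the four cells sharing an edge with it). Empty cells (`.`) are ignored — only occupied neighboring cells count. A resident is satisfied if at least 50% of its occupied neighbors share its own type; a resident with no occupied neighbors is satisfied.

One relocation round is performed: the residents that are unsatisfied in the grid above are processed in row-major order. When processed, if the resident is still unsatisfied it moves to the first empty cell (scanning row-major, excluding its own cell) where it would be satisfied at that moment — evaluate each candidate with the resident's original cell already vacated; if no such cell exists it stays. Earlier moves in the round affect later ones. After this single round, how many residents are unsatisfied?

0

Initially unsatisfied (in order): (2,2).
  (2,2) → (0,2).
Resulting grid:
A . B B
A . B .
A A . A
A . . A
All satisfied now.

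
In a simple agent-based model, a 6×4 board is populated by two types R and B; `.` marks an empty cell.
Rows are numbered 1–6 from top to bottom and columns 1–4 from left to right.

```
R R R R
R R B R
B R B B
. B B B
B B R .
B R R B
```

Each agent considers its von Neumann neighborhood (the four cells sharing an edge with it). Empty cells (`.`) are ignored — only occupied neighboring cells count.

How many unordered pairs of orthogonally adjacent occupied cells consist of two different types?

Scan each occupied cell's neighbors to the right and below so each pair is counted once.
From row 1: 1 unlike of 7 pairs (running 1/7).
From row 2: 4 unlike of 7 pairs (running 5/14).
From row 3: 3 unlike of 6 pairs (running 8/20).
From row 4: 1 unlike of 4 pairs (running 9/24).
From row 5: 2 unlike of 5 pairs (running 11/29).
From row 6: 2 unlike of 3 pairs (running 13/32).
Total adjacent occupied pairs: 32; unlike-type pairs: 13.

13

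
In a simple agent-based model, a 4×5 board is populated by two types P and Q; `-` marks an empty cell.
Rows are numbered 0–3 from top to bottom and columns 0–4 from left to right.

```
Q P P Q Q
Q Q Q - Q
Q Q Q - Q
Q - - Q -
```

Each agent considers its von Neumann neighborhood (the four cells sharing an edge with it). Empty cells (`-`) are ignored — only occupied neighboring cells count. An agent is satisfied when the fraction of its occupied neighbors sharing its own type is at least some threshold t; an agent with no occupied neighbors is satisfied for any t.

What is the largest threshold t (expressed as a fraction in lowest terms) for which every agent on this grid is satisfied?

Row 0: (0,0)Q 1/2 · (0,1)P 1/3 · (0,2)P 1/3 · (0,3)Q 1/2 · (0,4)Q 2/2
Row 1: (1,0)Q 3/3 · (1,1)Q 3/4 · (1,2)Q 2/3 · (1,4)Q 2/2
Row 2: (2,0)Q 3/3 · (2,1)Q 3/3 · (2,2)Q 2/2 · (2,4)Q 1/1
Row 3: (3,0)Q 1/1 · (3,3)Q — no occupied neighbors
The smallest same-type fraction is 1/3 at (0,1), which reduces to 1/3. Any threshold above that leaves this agent unsatisfied.

1/3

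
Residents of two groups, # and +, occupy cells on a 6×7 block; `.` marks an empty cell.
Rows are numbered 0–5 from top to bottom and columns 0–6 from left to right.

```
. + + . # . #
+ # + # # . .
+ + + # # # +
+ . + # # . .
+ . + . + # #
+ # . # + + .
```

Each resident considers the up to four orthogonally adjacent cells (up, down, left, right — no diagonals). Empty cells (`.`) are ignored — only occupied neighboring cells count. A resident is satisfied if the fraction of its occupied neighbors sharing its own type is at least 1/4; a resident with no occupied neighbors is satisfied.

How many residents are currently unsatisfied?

Row 0: (0,1)+ 1/2 satisfied · (0,2)+ 2/2 satisfied · (0,4)# 1/1 satisfied · (0,6)# 0/0 satisfied
Row 1: (1,0)+ 1/2 satisfied · (1,1)# 0/4 not · (1,2)+ 2/4 satisfied · (1,3)# 2/3 satisfied · (1,4)# 3/3 satisfied
Row 2: (2,0)+ 3/3 satisfied · (2,1)+ 2/3 satisfied · (2,2)+ 3/4 satisfied · (2,3)# 3/4 satisfied · (2,4)# 4/4 satisfied · (2,5)# 1/2 satisfied · (2,6)+ 0/1 not
Row 3: (3,0)+ 2/2 satisfied · (3,2)+ 2/3 satisfied · (3,3)# 2/3 satisfied · (3,4)# 2/3 satisfied
Row 4: (4,0)+ 2/2 satisfied · (4,2)+ 1/1 satisfied · (4,4)+ 1/3 satisfied · (4,5)# 1/3 satisfied · (4,6)# 1/1 satisfied
Row 5: (5,0)+ 1/2 satisfied · (5,1)# 0/1 not · (5,3)# 0/1 not · (5,4)+ 2/3 satisfied · (5,5)+ 1/2 satisfied
Unsatisfied: (1,1), (2,6), (5,1), (5,3) — 4 in total.

4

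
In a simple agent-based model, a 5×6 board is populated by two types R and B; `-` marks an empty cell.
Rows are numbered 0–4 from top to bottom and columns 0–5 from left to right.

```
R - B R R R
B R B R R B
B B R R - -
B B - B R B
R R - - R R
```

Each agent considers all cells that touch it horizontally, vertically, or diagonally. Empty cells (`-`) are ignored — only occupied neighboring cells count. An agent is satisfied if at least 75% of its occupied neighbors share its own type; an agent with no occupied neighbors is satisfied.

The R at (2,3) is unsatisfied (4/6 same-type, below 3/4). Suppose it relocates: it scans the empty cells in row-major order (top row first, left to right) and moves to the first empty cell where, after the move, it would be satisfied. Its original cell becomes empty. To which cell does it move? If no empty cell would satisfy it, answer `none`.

Vacating (2,3). Empty cells in order:
  (0,1): 2/5 same-type → still unsatisfied.
  (2,4): 3/6 same-type → still unsatisfied.
  (2,5): 2/4 same-type → still unsatisfied.
  (3,2): 2/5 same-type → still unsatisfied.
  (4,2): 1/3 same-type → still unsatisfied.
  (4,3): 2/3 same-type → still unsatisfied.

none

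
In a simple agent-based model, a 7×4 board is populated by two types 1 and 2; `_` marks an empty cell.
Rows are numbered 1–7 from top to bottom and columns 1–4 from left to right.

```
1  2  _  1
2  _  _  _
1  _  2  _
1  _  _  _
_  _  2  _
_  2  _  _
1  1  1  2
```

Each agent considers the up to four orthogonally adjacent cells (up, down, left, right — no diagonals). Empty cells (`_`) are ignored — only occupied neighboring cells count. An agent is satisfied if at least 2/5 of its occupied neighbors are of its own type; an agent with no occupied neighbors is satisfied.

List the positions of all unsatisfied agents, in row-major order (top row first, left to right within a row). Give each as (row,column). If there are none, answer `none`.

(1,1)1 0/2 not
(1,2)2 0/1 not
(1,4)1 0/0 satisfied
(2,1)2 0/2 not
(3,1)1 1/2 satisfied
(3,3)2 0/0 satisfied
(4,1)1 1/1 satisfied
(5,3)2 0/0 satisfied
(6,2)2 0/1 not
(7,1)1 1/1 satisfied
(7,2)1 2/3 satisfied
(7,3)1 1/2 satisfied
(7,4)2 0/1 not

(1,1), (1,2), (2,1), (6,2), (7,4)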